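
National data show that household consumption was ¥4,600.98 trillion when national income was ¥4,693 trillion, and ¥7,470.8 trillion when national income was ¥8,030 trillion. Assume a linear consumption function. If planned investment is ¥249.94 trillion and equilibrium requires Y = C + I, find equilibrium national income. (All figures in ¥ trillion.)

MPC = (7470.8 − 4600.98)/(8030 − 4693) = 2869.82/3337 = 0.86
a = 4600.98 − 0.86(4693) = 565
Equilibrium: Y = 565 + 0.86Y + 249.94
0.14Y = 814.94, so Y = 814.94/0.14 = 5821

Y = 5821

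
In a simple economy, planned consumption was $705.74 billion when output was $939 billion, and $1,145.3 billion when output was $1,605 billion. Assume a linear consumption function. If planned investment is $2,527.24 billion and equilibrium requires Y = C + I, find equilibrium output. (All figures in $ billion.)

Y = 7686

MPC = (1145.3 − 705.74)/(1605 − 939) = 439.56/666 = 0.66
a = 705.74 − 0.66(939) = 86
Equilibrium: Y = 86 + 0.66Y + 2527.24
0.34Y = 2613.24, so Y = 2613.24/0.34 = 7686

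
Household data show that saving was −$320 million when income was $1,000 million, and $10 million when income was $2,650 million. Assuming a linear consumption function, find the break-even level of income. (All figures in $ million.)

MPS = ΔS/ΔY = (10 − (-320))/(2650 − 1000) = 330/1650 = 0.2
MPC = 1 − MPS = 0.8
From S(1000) = -320: −a + 0.2(1000) = -320, so a = 200 − (-320) = 520
Break-even (S = 0): Y = a/MPS = 520/0.2 = 2600

Y = 2600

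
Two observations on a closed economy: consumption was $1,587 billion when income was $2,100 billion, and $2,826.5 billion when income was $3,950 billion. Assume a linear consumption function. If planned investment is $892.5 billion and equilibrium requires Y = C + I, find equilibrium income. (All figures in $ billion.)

MPC = (2826.5 − 1587)/(3950 − 2100) = 1239.5/1850 = 0.67
a = 1587 − 0.67(2100) = 180
Equilibrium: Y = 180 + 0.67Y + 892.5
0.33Y = 1072.5, so Y = 1072.5/0.33 = 3250

Y = 3250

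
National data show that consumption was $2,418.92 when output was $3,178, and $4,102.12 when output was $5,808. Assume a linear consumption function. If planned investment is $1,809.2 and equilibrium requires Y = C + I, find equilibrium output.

MPC = (4102.12 − 2418.92)/(5808 − 3178) = 1683.2/2630 = 0.64
a = 2418.92 − 0.64(3178) = 385
Equilibrium: Y = 385 + 0.64Y + 1809.2
0.36Y = 2194.2, so Y = 2194.2/0.36 = 6095

Y = 6095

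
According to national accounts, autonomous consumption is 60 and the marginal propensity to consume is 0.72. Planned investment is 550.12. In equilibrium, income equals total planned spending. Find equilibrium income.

Y = C + I = 60 + 0.72Y + 550.12
Y − 0.72Y = 610.12
0.28Y = 610.12, so Y = 610.12/0.28 = 2179

Y = 2179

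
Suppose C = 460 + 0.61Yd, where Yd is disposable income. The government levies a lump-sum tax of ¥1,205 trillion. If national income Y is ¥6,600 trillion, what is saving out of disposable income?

S = 1644.05

Yd = Y − T = 6600 − 1205 = 5395
C = 460 + 0.61(5395) = 460 + 3290.95 = 3750.95
S = Yd − C = 5395 − 3750.95 = 1644.05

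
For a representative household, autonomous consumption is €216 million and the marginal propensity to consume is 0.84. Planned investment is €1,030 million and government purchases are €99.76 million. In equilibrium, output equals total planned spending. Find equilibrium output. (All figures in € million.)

Y = C + I + G = 216 + 0.84Y + 1030 + 99.76
Y − 0.84Y = 1345.76
0.16Y = 1345.76, so Y = 1345.76/0.16 = 8411

Y = 8411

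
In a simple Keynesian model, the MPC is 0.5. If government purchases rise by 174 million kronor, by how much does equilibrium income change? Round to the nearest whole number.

The multiplier is 1/(1 − MPC) = 1/0.5.
ΔY = 174/0.5 = 348.00 ≈ 348

ΔY ≈ 348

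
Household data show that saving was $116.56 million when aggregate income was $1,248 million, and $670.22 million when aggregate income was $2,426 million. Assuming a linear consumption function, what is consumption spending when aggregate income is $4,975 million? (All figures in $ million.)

MPS = ΔS/ΔY = (670.22 − 116.56)/(2426 − 1248) = 553.66/1178 = 0.47
MPC = 1 − MPS = 0.53
Autonomous saving = 116.56 − 0.47(1248) = -470, so a = 470
C = 470 + 0.53(4975) = 470 + 2636.75 = 3106.75

C = 3106.75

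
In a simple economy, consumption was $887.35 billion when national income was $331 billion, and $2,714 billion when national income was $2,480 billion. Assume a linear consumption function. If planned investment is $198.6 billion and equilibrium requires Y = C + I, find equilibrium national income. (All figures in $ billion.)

Y = 5364

MPC = (2714 − 887.35)/(2480 − 331) = 1826.65/2149 = 0.85
a = 887.35 − 0.85(331) = 606
Equilibrium: Y = 606 + 0.85Y + 198.6
0.15Y = 804.6, so Y = 804.6/0.15 = 5364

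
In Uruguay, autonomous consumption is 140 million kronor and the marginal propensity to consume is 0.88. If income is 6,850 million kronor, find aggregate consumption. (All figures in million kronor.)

C = 140 + 0.88(6850) = 140 + 6028 = 6168

C = 6168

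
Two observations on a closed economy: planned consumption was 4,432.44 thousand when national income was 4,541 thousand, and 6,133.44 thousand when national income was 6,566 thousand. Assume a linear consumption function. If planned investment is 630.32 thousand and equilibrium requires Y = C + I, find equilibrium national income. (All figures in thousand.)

MPC = (6133.44 − 4432.44)/(6566 − 4541) = 1701/2025 = 0.84
a = 4432.44 − 0.84(4541) = 618
Equilibrium: Y = 618 + 0.84Y + 630.32
0.16Y = 1248.32, so Y = 1248.32/0.16 = 7802

Y = 7802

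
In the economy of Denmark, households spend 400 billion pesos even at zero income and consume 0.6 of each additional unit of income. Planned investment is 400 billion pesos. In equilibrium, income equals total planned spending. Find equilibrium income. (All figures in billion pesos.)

Y = C + I = 400 + 0.6Y + 400
Y − 0.6Y = 800
0.4Y = 800, so Y = 800/0.4 = 2000

Y = 2000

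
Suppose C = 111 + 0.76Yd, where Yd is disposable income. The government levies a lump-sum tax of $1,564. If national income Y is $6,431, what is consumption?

Yd = Y − T = 6431 − 1564 = 4867
C = 111 + 0.76(4867) = 111 + 3698.92 = 3809.92

C = 3809.92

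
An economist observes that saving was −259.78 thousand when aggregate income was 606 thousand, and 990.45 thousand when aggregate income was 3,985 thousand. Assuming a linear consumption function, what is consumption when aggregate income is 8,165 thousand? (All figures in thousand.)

MPS = ΔS/ΔY = (990.45 − (-259.78))/(3985 − 606) = 1250.23/3379 = 0.37
MPC = 1 − MPS = 0.63
Autonomous saving = -259.78 − 0.37(606) = -484, so a = 484
C = 484 + 0.63(8165) = 484 + 5143.95 = 5627.95

C = 5627.95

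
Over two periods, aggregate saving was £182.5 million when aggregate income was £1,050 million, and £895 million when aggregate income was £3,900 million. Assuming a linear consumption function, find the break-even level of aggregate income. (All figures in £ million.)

MPS = ΔS/ΔY = (895 − 182.5)/(3900 − 1050) = 712.5/2850 = 0.25
MPC = 1 − MPS = 0.75
From S(1050) = 182.5: −a + 0.25(1050) = 182.5, so a = 262.5 − 182.5 = 80
Break-even (S = 0): Y = a/MPS = 80/0.25 = 320

Y = 320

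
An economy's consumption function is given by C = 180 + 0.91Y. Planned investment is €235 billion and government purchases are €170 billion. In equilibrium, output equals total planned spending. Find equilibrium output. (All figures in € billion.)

Y = C + I + G = 180 + 0.91Y + 235 + 170
Y − 0.91Y = 585
0.09Y = 585, so Y = 585/0.09 = 6500

Y = 6500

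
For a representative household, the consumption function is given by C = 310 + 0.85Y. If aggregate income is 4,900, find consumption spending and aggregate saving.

C = 4475; S = 425

C = 310 + 0.85(4900) = 310 + 4165 = 4475
S = Y − C = 4900 − 4475 = 425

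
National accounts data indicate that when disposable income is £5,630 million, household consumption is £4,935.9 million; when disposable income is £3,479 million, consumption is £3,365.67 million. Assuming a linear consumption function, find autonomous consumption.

MPC = ΔC/ΔY = (4935.9 − 3365.67)/(5630 − 3479) = 1570.23/2151 = 0.73
a = C − MPC·Y = 3365.67 − 0.73(3479) = 3365.67 − 2539.67 = 826

a = 826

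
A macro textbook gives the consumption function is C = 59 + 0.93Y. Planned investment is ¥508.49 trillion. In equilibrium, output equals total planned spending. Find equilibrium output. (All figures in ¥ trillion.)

Y = C + I = 59 + 0.93Y + 508.49
Y − 0.93Y = 567.49
0.07Y = 567.49, so Y = 567.49/0.07 = 8107

Y = 8107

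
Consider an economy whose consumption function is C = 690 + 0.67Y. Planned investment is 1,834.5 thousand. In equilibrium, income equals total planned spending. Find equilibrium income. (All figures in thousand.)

Y = C + I = 690 + 0.67Y + 1834.5
Y − 0.67Y = 2524.5
0.33Y = 2524.5, so Y = 2524.5/0.33 = 7650

Y = 7650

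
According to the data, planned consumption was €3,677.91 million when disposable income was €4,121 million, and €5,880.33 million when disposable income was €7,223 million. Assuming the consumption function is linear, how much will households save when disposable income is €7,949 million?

MPC = (5880.33 − 3677.91)/(7223 − 4121) = 2202.42/3102 = 0.71
a = 3677.91 − 0.71(4121) = 3677.91 − 2925.91 = 752
C = 752 + 0.71(7949) = 6395.79
S = 7949 − 6395.79 = 1553.21

S = 1553.21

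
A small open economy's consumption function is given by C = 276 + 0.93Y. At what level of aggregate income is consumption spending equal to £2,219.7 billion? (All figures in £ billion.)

Y = 2090

276 + 0.93Y = 2219.7
0.93Y = 1943.7, so Y = 1943.7/0.93 = 2090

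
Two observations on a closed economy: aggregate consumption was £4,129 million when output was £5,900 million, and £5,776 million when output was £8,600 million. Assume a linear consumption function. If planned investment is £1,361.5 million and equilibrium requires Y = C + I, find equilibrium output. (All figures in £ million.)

Y = 4850

MPC = (5776 − 4129)/(8600 − 5900) = 1647/2700 = 0.61
a = 4129 − 0.61(5900) = 530
Equilibrium: Y = 530 + 0.61Y + 1361.5
0.39Y = 1891.5, so Y = 1891.5/0.39 = 4850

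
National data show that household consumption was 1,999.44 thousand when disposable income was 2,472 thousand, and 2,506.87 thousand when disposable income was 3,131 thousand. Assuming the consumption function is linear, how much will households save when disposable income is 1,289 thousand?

S = 200.47

MPC = (2506.87 − 1999.44)/(3131 − 2472) = 507.43/659 = 0.77
a = 1999.44 − 0.77(2472) = 1999.44 − 1903.44 = 96
C = 96 + 0.77(1289) = 1088.53
S = 1289 − 1088.53 = 200.47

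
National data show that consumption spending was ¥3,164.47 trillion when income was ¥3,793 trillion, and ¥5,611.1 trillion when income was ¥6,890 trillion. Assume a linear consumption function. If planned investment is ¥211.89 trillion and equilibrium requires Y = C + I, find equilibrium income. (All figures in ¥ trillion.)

Y = 1809

MPC = (5611.1 − 3164.47)/(6890 − 3793) = 2446.63/3097 = 0.79
a = 3164.47 − 0.79(3793) = 168
Equilibrium: Y = 168 + 0.79Y + 211.89
0.21Y = 379.89, so Y = 379.89/0.21 = 1809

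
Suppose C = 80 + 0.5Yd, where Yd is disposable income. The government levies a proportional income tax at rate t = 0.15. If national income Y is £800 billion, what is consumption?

Yd = (1 − 0.15)(800) = 0.85(800) = 680
C = 80 + 0.5(680) = 80 + 340 = 420

C = 420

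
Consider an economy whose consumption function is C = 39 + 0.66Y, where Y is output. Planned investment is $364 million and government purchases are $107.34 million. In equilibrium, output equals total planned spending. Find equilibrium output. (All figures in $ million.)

Y = 1501

Y = C + I + G = 39 + 0.66Y + 364 + 107.34
Y − 0.66Y = 510.34
0.34Y = 510.34, so Y = 510.34/0.34 = 1501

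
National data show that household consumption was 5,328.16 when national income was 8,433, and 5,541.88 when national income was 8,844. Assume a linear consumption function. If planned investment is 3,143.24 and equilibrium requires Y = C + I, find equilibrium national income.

Y = 8513

MPC = (5541.88 − 5328.16)/(8844 − 8433) = 213.72/411 = 0.52
a = 5328.16 − 0.52(8433) = 943
Equilibrium: Y = 943 + 0.52Y + 3143.24
0.48Y = 4086.24, so Y = 4086.24/0.48 = 8513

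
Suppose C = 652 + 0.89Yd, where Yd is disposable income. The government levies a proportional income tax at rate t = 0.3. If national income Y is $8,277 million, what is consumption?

Yd = (1 − 0.3)(8277) = 0.7(8277) = 5793.9
C = 652 + 0.89(5793.9) = 652 + 5156.571 = 5808.571

C = 5808.571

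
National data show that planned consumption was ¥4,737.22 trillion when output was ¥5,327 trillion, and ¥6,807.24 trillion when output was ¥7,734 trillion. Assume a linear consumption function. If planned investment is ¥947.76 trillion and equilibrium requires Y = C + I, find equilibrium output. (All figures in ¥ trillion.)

Y = 7884

MPC = (6807.24 − 4737.22)/(7734 − 5327) = 2070.02/2407 = 0.86
a = 4737.22 − 0.86(5327) = 156
Equilibrium: Y = 156 + 0.86Y + 947.76
0.14Y = 1103.76, so Y = 1103.76/0.14 = 7884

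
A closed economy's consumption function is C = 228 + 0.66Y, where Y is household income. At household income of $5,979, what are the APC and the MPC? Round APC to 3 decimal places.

APC = 0.698; MPC = 0.66

MPC = 0.66 (the slope of the consumption function)
C = 228 + 0.66(5979) = 4174.14, so APC = 4174.14/5979 = 0.698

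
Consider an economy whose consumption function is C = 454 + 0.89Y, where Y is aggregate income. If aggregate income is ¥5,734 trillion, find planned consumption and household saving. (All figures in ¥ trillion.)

C = 454 + 0.89(5734) = 454 + 5103.26 = 5557.26
S = Y − C = 5734 − 5557.26 = 176.74

C = 5557.26; S = 176.74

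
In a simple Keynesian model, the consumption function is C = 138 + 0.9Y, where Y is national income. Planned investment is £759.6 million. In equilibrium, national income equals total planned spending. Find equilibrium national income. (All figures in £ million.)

Y = C + I = 138 + 0.9Y + 759.6
Y − 0.9Y = 897.6
0.1Y = 897.6, so Y = 897.6/0.1 = 8976

Y = 8976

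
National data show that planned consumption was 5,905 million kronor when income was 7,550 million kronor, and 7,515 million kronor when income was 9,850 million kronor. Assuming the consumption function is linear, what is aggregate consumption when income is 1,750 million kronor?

MPC = (7515 − 5905)/(9850 − 7550) = 1610/2300 = 0.7
a = 5905 − 0.7(7550) = 5905 − 5285 = 620
C = 620 + 0.7(1750) = 620 + 1225 = 1845

C = 1845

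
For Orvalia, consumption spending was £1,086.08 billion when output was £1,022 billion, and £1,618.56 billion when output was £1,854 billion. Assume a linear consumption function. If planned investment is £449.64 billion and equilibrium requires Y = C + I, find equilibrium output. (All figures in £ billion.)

MPC = (1618.56 − 1086.08)/(1854 − 1022) = 532.48/832 = 0.64
a = 1086.08 − 0.64(1022) = 432
Equilibrium: Y = 432 + 0.64Y + 449.64
0.36Y = 881.64, so Y = 881.64/0.36 = 2449

Y = 2449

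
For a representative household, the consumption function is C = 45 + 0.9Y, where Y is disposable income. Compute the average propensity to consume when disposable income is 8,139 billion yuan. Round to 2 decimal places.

C = 45 + 0.9(8139) = 7370.1
APC = C/Y = 7370.1/8139 = 0.91

APC = 0.91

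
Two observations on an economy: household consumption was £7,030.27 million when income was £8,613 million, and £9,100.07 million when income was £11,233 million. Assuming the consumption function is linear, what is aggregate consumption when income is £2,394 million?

C = 2117.26

MPC = (9100.07 − 7030.27)/(11233 − 8613) = 2069.8/2620 = 0.79
a = 7030.27 − 0.79(8613) = 7030.27 − 6804.27 = 226
C = 226 + 0.79(2394) = 226 + 1891.26 = 2117.26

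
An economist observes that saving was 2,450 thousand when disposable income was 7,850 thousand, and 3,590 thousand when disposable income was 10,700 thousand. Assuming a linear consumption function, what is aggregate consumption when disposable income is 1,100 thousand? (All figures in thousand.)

C = 1350

MPS = ΔS/ΔY = (3590 − 2450)/(10700 − 7850) = 1140/2850 = 0.4
MPC = 1 − MPS = 0.6
Autonomous saving = 2450 − 0.4(7850) = -690, so a = 690
C = 690 + 0.6(1100) = 690 + 660 = 1350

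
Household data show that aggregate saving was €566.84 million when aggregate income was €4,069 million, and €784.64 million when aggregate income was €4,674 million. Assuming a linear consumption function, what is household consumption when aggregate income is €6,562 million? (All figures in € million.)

MPS = ΔS/ΔY = (784.64 − 566.84)/(4674 − 4069) = 217.8/605 = 0.36
MPC = 1 − MPS = 0.64
Autonomous saving = 566.84 − 0.36(4069) = -898, so a = 898
C = 898 + 0.64(6562) = 898 + 4199.68 = 5097.68

C = 5097.68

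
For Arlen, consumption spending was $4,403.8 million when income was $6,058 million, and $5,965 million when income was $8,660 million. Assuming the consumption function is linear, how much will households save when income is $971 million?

S = -380.6

MPC = (5965 − 4403.8)/(8660 − 6058) = 1561.2/2602 = 0.6
a = 4403.8 − 0.6(6058) = 4403.8 − 3634.8 = 769
C = 769 + 0.6(971) = 1351.6
S = 971 − 1351.6 = -380.6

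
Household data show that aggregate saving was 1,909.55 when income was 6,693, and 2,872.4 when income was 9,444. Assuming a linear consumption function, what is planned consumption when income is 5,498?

MPS = ΔS/ΔY = (2872.4 − 1909.55)/(9444 − 6693) = 962.85/2751 = 0.35
MPC = 1 − MPS = 0.65
Autonomous saving = 1909.55 − 0.35(6693) = -433, so a = 433
C = 433 + 0.65(5498) = 433 + 3573.7 = 4006.7

C = 4006.7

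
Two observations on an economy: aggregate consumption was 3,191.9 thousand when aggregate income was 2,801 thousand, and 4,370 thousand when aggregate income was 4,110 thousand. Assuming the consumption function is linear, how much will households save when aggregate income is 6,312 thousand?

MPC = (4370 − 3191.9)/(4110 − 2801) = 1178.1/1309 = 0.9
a = 3191.9 − 0.9(2801) = 3191.9 − 2520.9 = 671
C = 671 + 0.9(6312) = 6351.8
S = 6312 − 6351.8 = -39.8

S = -39.8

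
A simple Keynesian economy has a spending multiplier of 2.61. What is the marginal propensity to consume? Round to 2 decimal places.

k = 1/(1 − MPC), so 1 − MPC = 1/k = 1/2.61 = 0.3831
MPC = 1 − 0.3831 = 0.62

MPC = 0.62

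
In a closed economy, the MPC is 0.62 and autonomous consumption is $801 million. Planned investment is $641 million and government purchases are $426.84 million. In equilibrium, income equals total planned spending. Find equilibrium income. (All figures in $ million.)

Y = C + I + G = 801 + 0.62Y + 641 + 426.84
Y − 0.62Y = 1868.84
0.38Y = 1868.84, so Y = 1868.84/0.38 = 4918

Y = 4918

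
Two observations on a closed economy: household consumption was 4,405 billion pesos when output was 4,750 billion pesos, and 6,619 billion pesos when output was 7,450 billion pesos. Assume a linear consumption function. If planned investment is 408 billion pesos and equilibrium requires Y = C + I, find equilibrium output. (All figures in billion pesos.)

Y = 5100

MPC = (6619 − 4405)/(7450 − 4750) = 2214/2700 = 0.82
a = 4405 − 0.82(4750) = 510
Equilibrium: Y = 510 + 0.82Y + 408
0.18Y = 918, so Y = 918/0.18 = 5100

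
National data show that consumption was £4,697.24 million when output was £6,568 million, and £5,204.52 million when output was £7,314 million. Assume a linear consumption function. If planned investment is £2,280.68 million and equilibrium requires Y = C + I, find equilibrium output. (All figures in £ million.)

MPC = (5204.52 − 4697.24)/(7314 − 6568) = 507.28/746 = 0.68
a = 4697.24 − 0.68(6568) = 231
Equilibrium: Y = 231 + 0.68Y + 2280.68
0.32Y = 2511.68, so Y = 2511.68/0.32 = 7849

Y = 7849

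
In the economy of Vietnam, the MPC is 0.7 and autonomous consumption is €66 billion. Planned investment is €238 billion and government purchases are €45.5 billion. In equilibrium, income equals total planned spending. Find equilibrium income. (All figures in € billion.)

Y = 1165

Y = C + I + G = 66 + 0.7Y + 238 + 45.5
Y − 0.7Y = 349.5
0.3Y = 349.5, so Y = 349.5/0.3 = 1165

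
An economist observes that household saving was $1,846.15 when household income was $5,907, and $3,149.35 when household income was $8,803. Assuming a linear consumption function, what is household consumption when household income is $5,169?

MPS = ΔS/ΔY = (3149.35 − 1846.15)/(8803 − 5907) = 1303.2/2896 = 0.45
MPC = 1 − MPS = 0.55
Autonomous saving = 1846.15 − 0.45(5907) = -812, so a = 812
C = 812 + 0.55(5169) = 812 + 2842.95 = 3654.95

C = 3654.95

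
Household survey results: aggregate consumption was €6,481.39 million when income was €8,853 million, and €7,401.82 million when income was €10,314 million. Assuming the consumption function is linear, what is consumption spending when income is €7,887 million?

MPC = (7401.82 − 6481.39)/(10314 − 8853) = 920.43/1461 = 0.63
a = 6481.39 − 0.63(8853) = 6481.39 − 5577.39 = 904
C = 904 + 0.63(7887) = 904 + 4968.81 = 5872.81

C = 5872.81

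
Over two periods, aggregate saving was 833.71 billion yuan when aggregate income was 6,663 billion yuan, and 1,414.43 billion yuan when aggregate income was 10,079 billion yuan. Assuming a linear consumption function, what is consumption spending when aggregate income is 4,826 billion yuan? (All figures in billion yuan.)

C = 4304.58

MPS = ΔS/ΔY = (1414.43 − 833.71)/(10079 − 6663) = 580.72/3416 = 0.17
MPC = 1 − MPS = 0.83
Autonomous saving = 833.71 − 0.17(6663) = -299, so a = 299
C = 299 + 0.83(4826) = 299 + 4005.58 = 4304.58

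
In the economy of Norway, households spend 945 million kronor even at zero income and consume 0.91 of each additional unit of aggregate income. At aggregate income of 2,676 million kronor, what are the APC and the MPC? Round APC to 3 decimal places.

MPC = 0.91 (the slope of the consumption function)
C = 945 + 0.91(2676) = 3380.16, so APC = 3380.16/2676 = 1.263

APC = 1.263; MPC = 0.91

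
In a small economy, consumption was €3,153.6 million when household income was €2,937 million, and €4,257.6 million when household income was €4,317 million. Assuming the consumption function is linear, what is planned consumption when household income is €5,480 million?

C = 5188

MPC = (4257.6 − 3153.6)/(4317 − 2937) = 1104/1380 = 0.8
a = 3153.6 − 0.8(2937) = 3153.6 − 2349.6 = 804
C = 804 + 0.8(5480) = 804 + 4384 = 5188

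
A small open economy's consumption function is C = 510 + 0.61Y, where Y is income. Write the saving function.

S = -510 + 0.39Y

S = Y − C = Y − (510 + 0.61Y) = -510 + (1 − 0.61)Y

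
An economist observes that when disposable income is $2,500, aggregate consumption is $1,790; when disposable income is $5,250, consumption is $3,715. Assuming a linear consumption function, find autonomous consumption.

MPC = ΔC/ΔY = (3715 − 1790)/(5250 − 2500) = 1925/2750 = 0.7
a = C − MPC·Y = 1790 − 0.7(2500) = 1790 − 1750 = 40

a = 40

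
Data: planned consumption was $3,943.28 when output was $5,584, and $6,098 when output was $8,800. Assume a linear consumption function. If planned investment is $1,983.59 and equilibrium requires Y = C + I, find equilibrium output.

Y = 6623

MPC = (6098 − 3943.28)/(8800 − 5584) = 2154.72/3216 = 0.67
a = 3943.28 − 0.67(5584) = 202
Equilibrium: Y = 202 + 0.67Y + 1983.59
0.33Y = 2185.59, so Y = 2185.59/0.33 = 6623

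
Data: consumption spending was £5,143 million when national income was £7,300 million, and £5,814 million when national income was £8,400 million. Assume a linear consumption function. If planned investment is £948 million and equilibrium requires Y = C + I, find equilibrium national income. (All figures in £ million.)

MPC = (5814 − 5143)/(8400 − 7300) = 671/1100 = 0.61
a = 5143 − 0.61(7300) = 690
Equilibrium: Y = 690 + 0.61Y + 948
0.39Y = 1638, so Y = 1638/0.39 = 4200

Y = 4200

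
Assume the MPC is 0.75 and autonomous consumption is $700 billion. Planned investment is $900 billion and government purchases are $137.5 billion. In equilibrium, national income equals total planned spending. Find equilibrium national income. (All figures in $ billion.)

Y = C + I + G = 700 + 0.75Y + 900 + 137.5
Y − 0.75Y = 1737.5
0.25Y = 1737.5, so Y = 1737.5/0.25 = 6950

Y = 6950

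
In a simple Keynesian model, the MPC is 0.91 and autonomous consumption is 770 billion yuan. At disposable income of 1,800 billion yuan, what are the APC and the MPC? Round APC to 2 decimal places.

MPC = 0.91 (the slope of the consumption function)
C = 770 + 0.91(1800) = 2408, so APC = 2408/1800 = 1.34

APC = 1.34; MPC = 0.91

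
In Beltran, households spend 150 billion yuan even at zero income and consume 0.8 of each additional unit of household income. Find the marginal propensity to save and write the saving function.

MPS = 1 − MPC = 1 − 0.8 = 0.2
S = Y − C = -150 + 0.2Y

MPS = 0.2; S = -150 + 0.2Y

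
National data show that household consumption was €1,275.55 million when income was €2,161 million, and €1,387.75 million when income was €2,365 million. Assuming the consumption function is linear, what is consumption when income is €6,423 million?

C = 3619.65

MPC = (1387.75 − 1275.55)/(2365 − 2161) = 112.2/204 = 0.55
a = 1275.55 − 0.55(2161) = 1275.55 − 1188.55 = 87
C = 87 + 0.55(6423) = 87 + 3532.65 = 3619.65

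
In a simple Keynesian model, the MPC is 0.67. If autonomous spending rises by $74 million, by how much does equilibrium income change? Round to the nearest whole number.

ΔY ≈ 224

The multiplier is 1/(1 − MPC) = 1/0.33.
ΔY = 74/0.33 = 224.24 ≈ 224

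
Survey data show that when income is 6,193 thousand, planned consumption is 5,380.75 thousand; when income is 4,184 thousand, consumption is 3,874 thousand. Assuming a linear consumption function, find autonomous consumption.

a = 736

MPC = ΔC/ΔY = (5380.75 − 3874)/(6193 − 4184) = 1506.75/2009 = 0.75
a = C − MPC·Y = 3874 − 0.75(4184) = 3874 − 3138 = 736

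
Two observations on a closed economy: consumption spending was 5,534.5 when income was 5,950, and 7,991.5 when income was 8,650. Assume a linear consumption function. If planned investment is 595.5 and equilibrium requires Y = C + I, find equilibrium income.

MPC = (7991.5 − 5534.5)/(8650 − 5950) = 2457/2700 = 0.91
a = 5534.5 − 0.91(5950) = 120
Equilibrium: Y = 120 + 0.91Y + 595.5
0.09Y = 715.5, so Y = 715.5/0.09 = 7950

Y = 7950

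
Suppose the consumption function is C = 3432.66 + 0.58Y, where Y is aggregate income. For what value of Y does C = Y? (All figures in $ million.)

At break-even, C = Y: 3432.66 + 0.58Y = Y
0.42Y = 3432.66, so Y = 3432.66/0.42 = 8173

Y = 8173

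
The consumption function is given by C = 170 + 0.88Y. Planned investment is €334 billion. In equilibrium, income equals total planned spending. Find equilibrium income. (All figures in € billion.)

Y = C + I = 170 + 0.88Y + 334
Y − 0.88Y = 504
0.12Y = 504, so Y = 504/0.12 = 4200

Y = 4200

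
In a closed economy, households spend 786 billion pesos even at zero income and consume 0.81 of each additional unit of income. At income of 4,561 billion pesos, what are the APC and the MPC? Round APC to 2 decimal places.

APC = 0.98; MPC = 0.81

MPC = 0.81 (the slope of the consumption function)
C = 786 + 0.81(4561) = 4480.41, so APC = 4480.41/4561 = 0.98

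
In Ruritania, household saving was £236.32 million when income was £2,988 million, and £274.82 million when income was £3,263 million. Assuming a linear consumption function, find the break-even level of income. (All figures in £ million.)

MPS = ΔS/ΔY = (274.82 − 236.32)/(3263 − 2988) = 38.5/275 = 0.14
MPC = 1 − MPS = 0.86
From S(2988) = 236.32: −a + 0.14(2988) = 236.32, so a = 418.32 − 236.32 = 182
Break-even (S = 0): Y = a/MPS = 182/0.14 = 1300

Y = 1300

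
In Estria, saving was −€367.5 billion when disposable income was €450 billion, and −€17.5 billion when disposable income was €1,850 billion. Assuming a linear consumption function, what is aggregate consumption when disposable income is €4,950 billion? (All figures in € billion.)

MPS = ΔS/ΔY = (-17.5 − (-367.5))/(1850 − 450) = 350/1400 = 0.25
MPC = 1 − MPS = 0.75
Autonomous saving = -367.5 − 0.25(450) = -480, so a = 480
C = 480 + 0.75(4950) = 480 + 3712.5 = 4192.5

C = 4192.5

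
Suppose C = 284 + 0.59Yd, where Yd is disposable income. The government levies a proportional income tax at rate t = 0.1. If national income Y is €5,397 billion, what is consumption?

C = 3149.807

Yd = (1 − 0.1)(5397) = 0.9(5397) = 4857.3
C = 284 + 0.59(4857.3) = 284 + 2865.807 = 3149.807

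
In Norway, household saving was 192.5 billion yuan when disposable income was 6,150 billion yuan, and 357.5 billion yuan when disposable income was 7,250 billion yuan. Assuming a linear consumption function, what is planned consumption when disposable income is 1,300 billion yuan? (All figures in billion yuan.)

MPS = ΔS/ΔY = (357.5 − 192.5)/(7250 − 6150) = 165/1100 = 0.15
MPC = 1 − MPS = 0.85
Autonomous saving = 192.5 − 0.15(6150) = -730, so a = 730
C = 730 + 0.85(1300) = 730 + 1105 = 1835

C = 1835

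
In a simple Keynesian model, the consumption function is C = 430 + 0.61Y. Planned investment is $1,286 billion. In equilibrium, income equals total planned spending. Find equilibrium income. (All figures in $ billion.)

Y = 4400

Y = C + I = 430 + 0.61Y + 1286
Y − 0.61Y = 1716
0.39Y = 1716, so Y = 1716/0.39 = 4400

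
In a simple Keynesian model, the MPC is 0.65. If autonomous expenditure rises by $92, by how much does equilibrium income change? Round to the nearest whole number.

ΔY ≈ 263

The multiplier is 1/(1 − MPC) = 1/0.35.
ΔY = 92/0.35 = 262.86 ≈ 263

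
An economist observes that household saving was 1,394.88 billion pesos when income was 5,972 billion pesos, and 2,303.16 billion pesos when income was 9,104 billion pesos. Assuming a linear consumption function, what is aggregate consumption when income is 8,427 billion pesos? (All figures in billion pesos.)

MPS = ΔS/ΔY = (2303.16 − 1394.88)/(9104 − 5972) = 908.28/3132 = 0.29
MPC = 1 − MPS = 0.71
Autonomous saving = 1394.88 − 0.29(5972) = -337, so a = 337
C = 337 + 0.71(8427) = 337 + 5983.17 = 6320.17

C = 6320.17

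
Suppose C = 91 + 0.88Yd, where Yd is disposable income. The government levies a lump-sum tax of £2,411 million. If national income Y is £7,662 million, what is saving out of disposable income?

S = 539.12

Yd = Y − T = 7662 − 2411 = 5251
C = 91 + 0.88(5251) = 91 + 4620.88 = 4711.88
S = Yd − C = 5251 − 4711.88 = 539.12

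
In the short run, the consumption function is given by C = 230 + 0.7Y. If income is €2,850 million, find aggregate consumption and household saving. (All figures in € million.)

C = 2225; S = 625

C = 230 + 0.7(2850) = 230 + 1995 = 2225
S = Y − C = 2850 − 2225 = 625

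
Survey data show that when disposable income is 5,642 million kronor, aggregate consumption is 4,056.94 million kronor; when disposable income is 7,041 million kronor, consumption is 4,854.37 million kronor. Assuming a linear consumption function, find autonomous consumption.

a = 841

MPC = ΔC/ΔY = (4854.37 − 4056.94)/(7041 − 5642) = 797.43/1399 = 0.57
a = C − MPC·Y = 4056.94 − 0.57(5642) = 4056.94 − 3215.94 = 841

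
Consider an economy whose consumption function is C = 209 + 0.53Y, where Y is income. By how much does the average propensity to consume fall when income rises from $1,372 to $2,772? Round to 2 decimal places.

At Y = 1372: C = 209 + 0.53(1372) = 936.16, APC = 936.16/1372 = 0.682
At Y = 2772: C = 1678.16, APC = 1678.16/2772 = 0.605
Fall in APC = 0.682 − 0.605 = 0.077 ≈ 0.08

ΔAPC = 0.08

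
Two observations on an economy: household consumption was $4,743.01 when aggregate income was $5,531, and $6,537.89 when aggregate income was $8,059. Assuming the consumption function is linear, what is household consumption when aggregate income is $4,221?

C = 3812.91

MPC = (6537.89 − 4743.01)/(8059 − 5531) = 1794.88/2528 = 0.71
a = 4743.01 − 0.71(5531) = 4743.01 − 3927.01 = 816
C = 816 + 0.71(4221) = 816 + 2996.91 = 3812.91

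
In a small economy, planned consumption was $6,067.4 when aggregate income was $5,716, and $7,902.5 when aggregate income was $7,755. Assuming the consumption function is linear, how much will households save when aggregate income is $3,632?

S = -559.8

MPC = (7902.5 − 6067.4)/(7755 − 5716) = 1835.1/2039 = 0.9
a = 6067.4 − 0.9(5716) = 6067.4 − 5144.4 = 923
C = 923 + 0.9(3632) = 4191.8
S = 3632 − 4191.8 = -559.8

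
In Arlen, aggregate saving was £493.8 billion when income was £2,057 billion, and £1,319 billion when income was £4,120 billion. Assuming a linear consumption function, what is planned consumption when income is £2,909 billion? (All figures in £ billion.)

C = 2074.4

MPS = ΔS/ΔY = (1319 − 493.8)/(4120 − 2057) = 825.2/2063 = 0.4
MPC = 1 − MPS = 0.6
Autonomous saving = 493.8 − 0.4(2057) = -329, so a = 329
C = 329 + 0.6(2909) = 329 + 1745.4 = 2074.4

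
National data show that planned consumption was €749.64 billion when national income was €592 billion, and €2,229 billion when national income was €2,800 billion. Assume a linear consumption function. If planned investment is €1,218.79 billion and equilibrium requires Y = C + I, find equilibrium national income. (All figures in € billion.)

Y = 4763

MPC = (2229 − 749.64)/(2800 − 592) = 1479.36/2208 = 0.67
a = 749.64 − 0.67(592) = 353
Equilibrium: Y = 353 + 0.67Y + 1218.79
0.33Y = 1571.79, so Y = 1571.79/0.33 = 4763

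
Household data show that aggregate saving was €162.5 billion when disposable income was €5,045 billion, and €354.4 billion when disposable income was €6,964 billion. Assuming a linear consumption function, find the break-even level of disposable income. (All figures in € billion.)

Y = 3420

MPS = ΔS/ΔY = (354.4 − 162.5)/(6964 − 5045) = 191.9/1919 = 0.1
MPC = 1 − MPS = 0.9
From S(5045) = 162.5: −a + 0.1(5045) = 162.5, so a = 504.5 − 162.5 = 342
Break-even (S = 0): Y = a/MPS = 342/0.1 = 3420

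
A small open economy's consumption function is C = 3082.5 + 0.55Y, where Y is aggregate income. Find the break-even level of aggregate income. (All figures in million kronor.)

Y = 6850

At break-even, C = Y: 3082.5 + 0.55Y = Y
0.45Y = 3082.5, so Y = 3082.5/0.45 = 6850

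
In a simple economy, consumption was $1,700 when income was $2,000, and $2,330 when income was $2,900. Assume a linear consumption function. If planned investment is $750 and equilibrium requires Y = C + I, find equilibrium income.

MPC = (2330 − 1700)/(2900 − 2000) = 630/900 = 0.7
a = 1700 − 0.7(2000) = 300
Equilibrium: Y = 300 + 0.7Y + 750
0.3Y = 1050, so Y = 1050/0.3 = 3500

Y = 3500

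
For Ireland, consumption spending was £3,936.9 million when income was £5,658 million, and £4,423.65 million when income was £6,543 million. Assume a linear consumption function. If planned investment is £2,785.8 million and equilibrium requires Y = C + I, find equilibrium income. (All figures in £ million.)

MPC = (4423.65 − 3936.9)/(6543 − 5658) = 486.75/885 = 0.55
a = 3936.9 − 0.55(5658) = 825
Equilibrium: Y = 825 + 0.55Y + 2785.8
0.45Y = 3610.8, so Y = 3610.8/0.45 = 8024

Y = 8024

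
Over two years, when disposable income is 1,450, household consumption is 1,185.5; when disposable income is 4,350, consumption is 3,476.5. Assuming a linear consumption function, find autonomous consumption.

a = 40

MPC = ΔC/ΔY = (3476.5 − 1185.5)/(4350 − 1450) = 2291/2900 = 0.79
a = C − MPC·Y = 1185.5 − 0.79(1450) = 1185.5 − 1145.5 = 40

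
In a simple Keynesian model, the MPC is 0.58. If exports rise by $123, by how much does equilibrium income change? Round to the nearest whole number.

ΔY ≈ 293

The multiplier is 1/(1 − MPC) = 1/0.42.
ΔY = 123/0.42 = 292.86 ≈ 293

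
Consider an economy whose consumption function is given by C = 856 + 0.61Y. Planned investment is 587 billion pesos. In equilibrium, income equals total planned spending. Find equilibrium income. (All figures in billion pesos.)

Y = C + I = 856 + 0.61Y + 587
Y − 0.61Y = 1443
0.39Y = 1443, so Y = 1443/0.39 = 3700

Y = 3700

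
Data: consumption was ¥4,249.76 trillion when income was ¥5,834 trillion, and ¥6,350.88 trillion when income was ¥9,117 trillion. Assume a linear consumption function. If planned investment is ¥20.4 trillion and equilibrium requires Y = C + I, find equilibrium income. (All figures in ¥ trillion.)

MPC = (6350.88 − 4249.76)/(9117 − 5834) = 2101.12/3283 = 0.64
a = 4249.76 − 0.64(5834) = 516
Equilibrium: Y = 516 + 0.64Y + 20.4
0.36Y = 536.4, so Y = 536.4/0.36 = 1490

Y = 1490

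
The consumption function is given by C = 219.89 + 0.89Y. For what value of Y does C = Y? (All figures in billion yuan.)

At break-even, C = Y: 219.89 + 0.89Y = Y
0.11Y = 219.89, so Y = 219.89/0.11 = 1999

Y = 1999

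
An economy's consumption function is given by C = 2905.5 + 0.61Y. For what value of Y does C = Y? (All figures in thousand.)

At break-even, C = Y: 2905.5 + 0.61Y = Y
0.39Y = 2905.5, so Y = 2905.5/0.39 = 7450

Y = 7450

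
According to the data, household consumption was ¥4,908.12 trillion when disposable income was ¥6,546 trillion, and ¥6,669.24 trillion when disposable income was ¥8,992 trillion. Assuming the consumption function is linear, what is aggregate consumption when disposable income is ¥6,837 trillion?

C = 5117.64

MPC = (6669.24 − 4908.12)/(8992 − 6546) = 1761.12/2446 = 0.72
a = 4908.12 − 0.72(6546) = 4908.12 − 4713.12 = 195
C = 195 + 0.72(6837) = 195 + 4922.64 = 5117.64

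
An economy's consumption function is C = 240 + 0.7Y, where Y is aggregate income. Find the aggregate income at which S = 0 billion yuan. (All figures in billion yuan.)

S = Y − C = -240 + 0.3Y
-240 + 0.3Y = 0, so 0.3Y = 240 and Y = 800

Y = 800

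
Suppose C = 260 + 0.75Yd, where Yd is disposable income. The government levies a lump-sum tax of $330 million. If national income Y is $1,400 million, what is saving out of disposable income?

S = 7.5

Yd = Y − T = 1400 − 330 = 1070
C = 260 + 0.75(1070) = 260 + 802.5 = 1062.5
S = Yd − C = 1070 − 1062.5 = 7.5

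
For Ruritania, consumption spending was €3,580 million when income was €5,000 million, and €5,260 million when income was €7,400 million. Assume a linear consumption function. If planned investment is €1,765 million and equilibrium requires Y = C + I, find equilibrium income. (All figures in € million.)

MPC = (5260 − 3580)/(7400 − 5000) = 1680/2400 = 0.7
a = 3580 − 0.7(5000) = 80
Equilibrium: Y = 80 + 0.7Y + 1765
0.3Y = 1845, so Y = 1845/0.3 = 6150

Y = 6150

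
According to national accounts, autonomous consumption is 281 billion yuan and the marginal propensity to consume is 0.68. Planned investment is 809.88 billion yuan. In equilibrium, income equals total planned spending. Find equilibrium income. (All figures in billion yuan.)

Y = 3409

Y = C + I = 281 + 0.68Y + 809.88
Y − 0.68Y = 1090.88
0.32Y = 1090.88, so Y = 1090.88/0.32 = 3409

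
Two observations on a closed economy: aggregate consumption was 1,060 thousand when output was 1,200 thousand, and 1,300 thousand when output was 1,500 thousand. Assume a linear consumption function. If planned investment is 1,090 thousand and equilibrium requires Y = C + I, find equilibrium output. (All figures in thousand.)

Y = 5950

MPC = (1300 − 1060)/(1500 − 1200) = 240/300 = 0.8
a = 1060 − 0.8(1200) = 100
Equilibrium: Y = 100 + 0.8Y + 1090
0.2Y = 1190, so Y = 1190/0.2 = 5950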